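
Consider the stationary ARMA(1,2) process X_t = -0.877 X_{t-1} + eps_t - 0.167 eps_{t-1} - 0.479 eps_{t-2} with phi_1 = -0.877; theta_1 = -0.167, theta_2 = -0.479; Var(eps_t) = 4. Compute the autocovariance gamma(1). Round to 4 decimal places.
\gamma(1) = -8.8954

Multiply the model equation by X_{t-k} and take expectations. With theta_0 = psi_0 = 1 and psi_j the MA(infinity) weights, this gives
  gamma(k) - sum_i phi_i gamma(k-i) = c_k,
  c_k = sigma^2 * sum_{j=k..q} theta_j psi_{j-k}   (c_k = 0 for k > q),
using gamma(-m) = gamma(m).
psi-weights needed (psi_j = theta_j + sum_i phi_i psi_{j-i}):
  psi_1 = theta_1 + phi_1 = -0.167 + (-0.877) = -1.044
  psi_2 = theta_2 + phi_1 psi_1 = -0.479 + (-0.877)(-1.044) = 0.436588
Right-hand sides:
  c_0 = sigma^2 (1 + theta_1 psi_1 + theta_2 psi_2) = 4 * (1 + (-0.167)(-1.044) + (-0.479)(0.436588)) = 4 * 0.965222 = 3.860889
  c_1 = sigma^2 (theta_1 + theta_2 psi_1) = 4 * (-0.167 + (-0.479)(-1.044)) = 1.332304
  c_2 = sigma^2 theta_2 = 4 * (-0.479) = -1.916
Equations for k = 0 and k = 1 (AR order 1):
  gamma(0) = phi_1 gamma(1) + c_0
  gamma(1) = phi_1 gamma(0) + c_1
Substituting the second into the first: gamma(0) (1 - phi_1^2) = c_0 + phi_1 c_1, so
  gamma(0) = (c_0 + phi_1 c_1) / (1 - phi_1^2) = (3.860889 + (-0.877)(1.332304)) / (1 - (-0.877)^2) = 2.692459 / 0.230871 = 11.662178.
  gamma(1) = phi_1 gamma(0) + c_1 = (-0.877)(11.662178) + (1.332304) = -8.895426.
Therefore gamma(1) = -8.8954 (to 4 decimal places).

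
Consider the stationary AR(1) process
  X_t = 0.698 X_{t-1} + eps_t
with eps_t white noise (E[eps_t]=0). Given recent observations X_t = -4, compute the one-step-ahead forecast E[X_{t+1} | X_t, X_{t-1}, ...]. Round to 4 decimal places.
E[X_{t+1} \mid \mathcal F_t] = -2.7920

For an AR(p) model X_t = c + sum_i phi_i X_{t-i} + eps_t, the
one-step-ahead conditional mean is
  E[X_{t+1} | X_t, ...] = c + sum_i phi_i X_{t+1-i}.
Substitute known values:
  E[X_{t+1} | ...] = (0.698) * (-4)
                   = -2.7920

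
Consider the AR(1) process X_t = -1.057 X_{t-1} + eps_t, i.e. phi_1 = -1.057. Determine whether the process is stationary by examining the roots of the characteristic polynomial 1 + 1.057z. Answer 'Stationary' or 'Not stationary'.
\text{Not stationary}

The AR(p) characteristic polynomial is P(z) = 1 + 1.057z.
Stationarity requires all roots to lie outside the unit circle, i.e. |z| > 1 for every root.
This is linear in z: 1 + (1.057) z = 0  =>  z = -1/(1.057) = -0.946074,  |z| = 0.946074.
Moduli of all roots: 0.9461.
All moduli strictly greater than 1? No.
Verdict: Not stationary.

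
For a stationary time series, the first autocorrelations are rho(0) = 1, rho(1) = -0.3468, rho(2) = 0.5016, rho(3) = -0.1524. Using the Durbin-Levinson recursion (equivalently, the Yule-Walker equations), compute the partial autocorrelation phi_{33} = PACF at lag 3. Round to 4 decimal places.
\phi_{33} = 0.1350

The PACF at lag k is phi_{kk}, the last component of the solution
to the Yule-Walker system G_k phi = r_k where
  (G_k)_{ij} = rho(|i - j|), (r_k)_i = rho(i), i,j = 1..k.
Equivalently, Durbin-Levinson gives phi_{kk} iteratively:
  phi_{11} = rho(1)
  phi_{kk} = [rho(k) - sum_{j=1..k-1} phi_{k-1,j} rho(k-j)]
            / [1 - sum_{j=1..k-1} phi_{k-1,j} rho(j)],
  phi_{k,j} = phi_{k-1,j} - phi_{kk} phi_{k-1,k-j},  j = 1..k-1.
Step k = 1:
  phi_11 = rho(1) = -0.3468.
Step k = 2:
  phi_22 = [rho(2) - phi_11 rho(1)] / [1 - phi_11 rho(1)] = [0.5016 - (-0.3468)(-0.3468)] / [1 - (-0.3468)(-0.3468)]
         = 0.38132976 / 0.87972976 = 0.433462.
  Update: phi_21 = phi_11 - phi_22 phi_11 = -0.3468 - (0.433462)(-0.3468) = -0.196475.
Step k = 3:
  phi_33 = [rho(3) - phi_21 rho(2) - phi_22 rho(1)] / [1 - phi_21 rho(1) - phi_22 rho(2)]
    numerator   = -0.1524 - (-0.196475)(0.5016) - (0.433462)(-0.3468) = 0.09647674
    denominator = 1 - (-0.196475)(-0.3468) - (0.433462)(0.5016) = 0.71443765
  phi_33 = 0.09647674 / 0.71443765 = 0.135.
Therefore phi_{33} = 0.1350.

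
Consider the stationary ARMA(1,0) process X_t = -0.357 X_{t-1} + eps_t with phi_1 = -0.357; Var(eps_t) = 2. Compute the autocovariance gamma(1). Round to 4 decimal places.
\gamma(1) = -0.8183

Multiply the model equation by X_{t-k} and take expectations. With theta_0 = psi_0 = 1 and psi_j the MA(infinity) weights, this gives
  gamma(k) - sum_i phi_i gamma(k-i) = c_k,
  c_k = sigma^2 * sum_{j=k..q} theta_j psi_{j-k}   (c_k = 0 for k > q),
using gamma(-m) = gamma(m).
Pure AR (q = 0): c_0 = sigma^2 = 2, c_k = 0 for k >= 1.
Equations for k = 0 and k = 1 (AR order 1):
  gamma(0) = phi_1 gamma(1) + c_0
  gamma(1) = phi_1 gamma(0) + c_1
Substituting the second into the first: gamma(0) (1 - phi_1^2) = c_0 + phi_1 c_1, so
  gamma(0) = c_0 / (1 - phi_1^2) = 2 / (1 - (-0.357)^2) = 2 / 0.872551 = 2.29213.
  gamma(1) = phi_1 gamma(0) = (-0.357)(2.29213) = -0.81829.
Therefore gamma(1) = -0.8183 (to 4 decimal places).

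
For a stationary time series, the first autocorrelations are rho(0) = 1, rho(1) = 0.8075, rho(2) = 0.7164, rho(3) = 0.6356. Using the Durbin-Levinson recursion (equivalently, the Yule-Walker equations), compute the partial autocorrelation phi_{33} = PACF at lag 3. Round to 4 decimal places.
\phi_{33} = 0.0439

The PACF at lag k is phi_{kk}, the last component of the solution
to the Yule-Walker system G_k phi = r_k where
  (G_k)_{ij} = rho(|i - j|), (r_k)_i = rho(i), i,j = 1..k.
Equivalently, Durbin-Levinson gives phi_{kk} iteratively:
  phi_{11} = rho(1)
  phi_{kk} = [rho(k) - sum_{j=1..k-1} phi_{k-1,j} rho(k-j)]
            / [1 - sum_{j=1..k-1} phi_{k-1,j} rho(j)],
  phi_{k,j} = phi_{k-1,j} - phi_{kk} phi_{k-1,k-j},  j = 1..k-1.
Step k = 1:
  phi_11 = rho(1) = 0.8075.
Step k = 2:
  phi_22 = [rho(2) - phi_11 rho(1)] / [1 - phi_11 rho(1)] = [0.7164 - (0.8075)(0.8075)] / [1 - (0.8075)(0.8075)]
         = 0.06434375 / 0.34794375 = 0.184926.
  Update: phi_21 = phi_11 - phi_22 phi_11 = 0.8075 - (0.184926)(0.8075) = 0.658172.
Step k = 3:
  phi_33 = [rho(3) - phi_21 rho(2) - phi_22 rho(1)] / [1 - phi_21 rho(1) - phi_22 rho(2)]
    numerator   = 0.6356 - (0.658172)(0.7164) - (0.184926)(0.8075) = 0.01475771
    denominator = 1 - (0.658172)(0.8075) - (0.184926)(0.7164) = 0.33604494
  phi_33 = 0.01475771 / 0.33604494 = 0.0439.
Therefore phi_{33} = 0.0439.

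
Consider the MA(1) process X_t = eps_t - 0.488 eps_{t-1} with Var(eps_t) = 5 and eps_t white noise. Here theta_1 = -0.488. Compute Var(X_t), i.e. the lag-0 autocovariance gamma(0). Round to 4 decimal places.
\gamma(0) = 6.1907

For an MA(q) process X_t = eps_t + sum_i theta_i eps_{t-i} with
Var(eps_t) = sigma^2, the variance is
  gamma(0) = sigma^2 * (1 + sum_i theta_i^2).
  sum_i theta_i^2 = (-0.488)^2 = 0.238144.
  gamma(0) = 5 * (1 + 0.238144) = 5 * 1.238144 = 6.19072, which rounds to 6.1907.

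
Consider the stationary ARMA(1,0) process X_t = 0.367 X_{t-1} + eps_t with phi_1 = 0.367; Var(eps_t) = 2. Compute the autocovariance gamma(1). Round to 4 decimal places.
\gamma(1) = 0.8482

Multiply the model equation by X_{t-k} and take expectations. With theta_0 = psi_0 = 1 and psi_j the MA(infinity) weights, this gives
  gamma(k) - sum_i phi_i gamma(k-i) = c_k,
  c_k = sigma^2 * sum_{j=k..q} theta_j psi_{j-k}   (c_k = 0 for k > q),
using gamma(-m) = gamma(m).
Pure AR (q = 0): c_0 = sigma^2 = 2, c_k = 0 for k >= 1.
Equations for k = 0 and k = 1 (AR order 1):
  gamma(0) = phi_1 gamma(1) + c_0
  gamma(1) = phi_1 gamma(0) + c_1
Substituting the second into the first: gamma(0) (1 - phi_1^2) = c_0 + phi_1 c_1, so
  gamma(0) = c_0 / (1 - phi_1^2) = 2 / (1 - (0.367)^2) = 2 / 0.865311 = 2.311308.
  gamma(1) = phi_1 gamma(0) = (0.367)(2.311308) = 0.84825.
Therefore gamma(1) = 0.8482 (to 4 decimal places).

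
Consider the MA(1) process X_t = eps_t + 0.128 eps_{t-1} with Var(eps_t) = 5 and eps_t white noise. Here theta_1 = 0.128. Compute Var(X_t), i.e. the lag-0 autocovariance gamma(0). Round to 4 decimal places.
\gamma(0) = 5.0819

For an MA(q) process X_t = eps_t + sum_i theta_i eps_{t-i} with
Var(eps_t) = sigma^2, the variance is
  gamma(0) = sigma^2 * (1 + sum_i theta_i^2).
  sum_i theta_i^2 = (0.128)^2 = 0.016384.
  gamma(0) = 5 * (1 + 0.016384) = 5 * 1.016384 = 5.08192, which rounds to 5.0819.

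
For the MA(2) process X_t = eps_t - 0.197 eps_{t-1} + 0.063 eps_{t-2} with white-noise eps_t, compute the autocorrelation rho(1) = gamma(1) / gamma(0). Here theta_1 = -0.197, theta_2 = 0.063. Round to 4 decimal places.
\rho(1) = -0.2008

For an MA(q) process with theta_0 = 1, the autocovariance is
  gamma(k) = sigma^2 * sum_{i=0..q-k} theta_i * theta_{i+k},
and rho(k) = gamma(k) / gamma(0). Sigma^2 cancels.
  numerator   = (1)*(-0.197) + (-0.197)*(0.063) = -0.209411.
  denominator = (1)^2 + (-0.197)^2 + (0.063)^2 = 1.042778.
  rho(1) = -0.209411 / 1.042778 = -0.2008.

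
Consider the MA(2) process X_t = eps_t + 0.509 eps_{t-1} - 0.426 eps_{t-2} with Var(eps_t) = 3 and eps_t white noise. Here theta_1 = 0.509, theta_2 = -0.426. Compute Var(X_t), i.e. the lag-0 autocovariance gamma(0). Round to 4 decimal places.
\gamma(0) = 4.3217

For an MA(q) process X_t = eps_t + sum_i theta_i eps_{t-i} with
Var(eps_t) = sigma^2, the variance is
  gamma(0) = sigma^2 * (1 + sum_i theta_i^2).
  sum_i theta_i^2 = (0.509)^2 + (-0.426)^2 = 0.259081 + 0.181476 = 0.440557.
  gamma(0) = 3 * (1 + 0.440557) = 3 * 1.440557 = 4.321671, which rounds to 4.3217.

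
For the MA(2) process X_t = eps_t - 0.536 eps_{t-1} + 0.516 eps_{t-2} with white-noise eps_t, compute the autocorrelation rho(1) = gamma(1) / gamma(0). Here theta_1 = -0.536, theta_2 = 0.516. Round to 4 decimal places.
\rho(1) = -0.5230

For an MA(q) process with theta_0 = 1, the autocovariance is
  gamma(k) = sigma^2 * sum_{i=0..q-k} theta_i * theta_{i+k},
and rho(k) = gamma(k) / gamma(0). Sigma^2 cancels.
  numerator   = (1)*(-0.536) + (-0.536)*(0.516) = -0.812576.
  denominator = (1)^2 + (-0.536)^2 + (0.516)^2 = 1.553552.
  rho(1) = -0.812576 / 1.553552 = -0.5230.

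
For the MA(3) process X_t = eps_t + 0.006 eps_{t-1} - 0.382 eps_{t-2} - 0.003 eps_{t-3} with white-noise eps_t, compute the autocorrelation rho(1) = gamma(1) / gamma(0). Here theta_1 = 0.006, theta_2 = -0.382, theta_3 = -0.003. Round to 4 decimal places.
\rho(1) = 0.0042

For an MA(q) process with theta_0 = 1, the autocovariance is
  gamma(k) = sigma^2 * sum_{i=0..q-k} theta_i * theta_{i+k},
and rho(k) = gamma(k) / gamma(0). Sigma^2 cancels.
  numerator   = (1)*(0.006) + (0.006)*(-0.382) + (-0.382)*(-0.003) = 0.004854.
  denominator = (1)^2 + (0.006)^2 + (-0.382)^2 + (-0.003)^2 = 1.145969.
  rho(1) = 0.004854 / 1.145969 = 0.0042.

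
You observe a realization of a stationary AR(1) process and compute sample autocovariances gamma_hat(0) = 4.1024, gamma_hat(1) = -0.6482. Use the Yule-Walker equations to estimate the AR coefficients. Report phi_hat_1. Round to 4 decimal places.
\hat\phi_{1} = -0.1580

The Yule-Walker equations for an AR(p) process read, in matrix form,
  Gamma_p phi = r_p,   with   (Gamma_p)_{ij} = gamma(|i - j|),
                       (r_p)_i = gamma(i),   i,j = 1..p.
Substitute the sample gammas (Toeplitz matrix and right-hand side of size 1):
  Gamma_p = [[4.1024]]
  r_p     = [-0.6482]
With p = 1 this is the single equation gamma(0) phi_1 = gamma(1):
  phi_hat_1 = gamma(1) / gamma(0) = -0.6482 / 4.1024 = -0.1580.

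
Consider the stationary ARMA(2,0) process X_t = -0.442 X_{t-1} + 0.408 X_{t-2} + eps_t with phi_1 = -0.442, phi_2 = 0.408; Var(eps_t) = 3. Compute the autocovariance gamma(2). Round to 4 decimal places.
\gamma(2) = 6.0019

Multiply the model equation by X_{t-k} and take expectations. With theta_0 = psi_0 = 1 and psi_j the MA(infinity) weights, this gives
  gamma(k) - sum_i phi_i gamma(k-i) = c_k,
  c_k = sigma^2 * sum_{j=k..q} theta_j psi_{j-k}   (c_k = 0 for k > q),
using gamma(-m) = gamma(m).
Pure AR (q = 0): c_0 = sigma^2 = 3, c_k = 0 for k >= 1.
Equations for k = 0, 1, 2 (AR order 2, c_2 = 0):
  (E0) gamma(0) = phi_1 gamma(1) + phi_2 gamma(2) + c_0
  (E1) gamma(1) = phi_1 gamma(0) + phi_2 gamma(1) + c_1
  (E2) gamma(2) = phi_1 gamma(1) + phi_2 gamma(0)
From (E1): gamma(1) = A gamma(0) + B with
  A = phi_1 / (1 - phi_2) = -0.442 / 0.592 = -0.746622,   B = c_1 / (1 - phi_2) = 0 / 0.592 = 0.
Insert (E2) into (E0): gamma(0) (1 - phi_2^2) = phi_1 (1 + phi_2) gamma(1) + c_0.
  phi_1 (1 + phi_2) = (-0.442)(1.408) = -0.622336,   1 - phi_2^2 = 0.833536.
Replace gamma(1) by A gamma(0) + B and collect gamma(0):
  gamma(0) [0.833536 - (-0.622336)(-0.746622)] = c_0 = 3
  gamma(0) * 0.368886 = 3
  gamma(0) = 3 / 0.368886 = 8.132583.
  gamma(1) = A gamma(0) = (-0.746622)(8.132583) = -6.071962.
  gamma(2) = phi_1 gamma(1) + phi_2 gamma(0) = (-0.442)(-6.071962) + (0.408)(8.132583) = 6.001901.
Therefore gamma(2) = 6.0019 (to 4 decimal places).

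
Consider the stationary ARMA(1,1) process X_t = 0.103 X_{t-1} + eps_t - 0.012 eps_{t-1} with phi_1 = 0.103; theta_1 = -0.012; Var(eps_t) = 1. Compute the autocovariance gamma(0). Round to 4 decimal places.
\gamma(0) = 1.0084

Multiply the model equation by X_{t-k} and take expectations. With theta_0 = psi_0 = 1 and psi_j the MA(infinity) weights, this gives
  gamma(k) - sum_i phi_i gamma(k-i) = c_k,
  c_k = sigma^2 * sum_{j=k..q} theta_j psi_{j-k}   (c_k = 0 for k > q),
using gamma(-m) = gamma(m).
psi-weights needed (psi_j = theta_j + sum_i phi_i psi_{j-i}):
  psi_1 = theta_1 + phi_1 = -0.012 + (0.103) = 0.091
Right-hand sides:
  c_0 = sigma^2 (1 + theta_1 psi_1) = 1 * (1 + (-0.012)(0.091)) = 1 * 0.998908 = 0.998908
  c_1 = sigma^2 theta_1 = 1 * (-0.012) = -0.012
  c_2 = 0
Equations for k = 0 and k = 1 (AR order 1):
  gamma(0) = phi_1 gamma(1) + c_0
  gamma(1) = phi_1 gamma(0) + c_1
Substituting the second into the first: gamma(0) (1 - phi_1^2) = c_0 + phi_1 c_1, so
  gamma(0) = (c_0 + phi_1 c_1) / (1 - phi_1^2) = (0.998908 + (0.103)(-0.012)) / (1 - (0.103)^2) = 0.997672 / 0.989391 = 1.00837.
Therefore gamma(0) = 1.0084 (to 4 decimal places).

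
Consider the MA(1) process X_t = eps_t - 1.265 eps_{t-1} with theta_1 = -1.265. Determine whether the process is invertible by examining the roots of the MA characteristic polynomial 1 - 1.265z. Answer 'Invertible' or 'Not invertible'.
\text{Not invertible}

The MA(q) characteristic polynomial is P(z) = 1 - 1.265z.
Invertibility requires all roots to lie outside the unit circle, i.e. |z| > 1 for every root.
This is linear in z: 1 + (-1.265) z = 0  =>  z = -1/(-1.265) = 0.790514,  |z| = 0.790514.
Moduli of all roots: 0.7905.
All moduli strictly greater than 1? No.
Verdict: Not invertible.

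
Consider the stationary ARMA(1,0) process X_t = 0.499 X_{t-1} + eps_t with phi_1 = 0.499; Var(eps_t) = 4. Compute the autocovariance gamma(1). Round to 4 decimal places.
\gamma(1) = 2.6578

Multiply the model equation by X_{t-k} and take expectations. With theta_0 = psi_0 = 1 and psi_j the MA(infinity) weights, this gives
  gamma(k) - sum_i phi_i gamma(k-i) = c_k,
  c_k = sigma^2 * sum_{j=k..q} theta_j psi_{j-k}   (c_k = 0 for k > q),
using gamma(-m) = gamma(m).
Pure AR (q = 0): c_0 = sigma^2 = 4, c_k = 0 for k >= 1.
Equations for k = 0 and k = 1 (AR order 1):
  gamma(0) = phi_1 gamma(1) + c_0
  gamma(1) = phi_1 gamma(0) + c_1
Substituting the second into the first: gamma(0) (1 - phi_1^2) = c_0 + phi_1 c_1, so
  gamma(0) = c_0 / (1 - phi_1^2) = 4 / (1 - (0.499)^2) = 4 / 0.750999 = 5.326239.
  gamma(1) = phi_1 gamma(0) = (0.499)(5.326239) = 2.657793.
Therefore gamma(1) = 2.6578 (to 4 decimal places).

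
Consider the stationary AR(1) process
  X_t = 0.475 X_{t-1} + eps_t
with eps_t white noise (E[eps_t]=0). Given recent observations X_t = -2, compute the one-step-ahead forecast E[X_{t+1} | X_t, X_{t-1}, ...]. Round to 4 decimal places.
E[X_{t+1} \mid \mathcal F_t] = -0.9500

For an AR(p) model X_t = c + sum_i phi_i X_{t-i} + eps_t, the
one-step-ahead conditional mean is
  E[X_{t+1} | X_t, ...] = c + sum_i phi_i X_{t+1-i}.
Substitute known values:
  E[X_{t+1} | ...] = (0.475) * (-2)
                   = -0.9500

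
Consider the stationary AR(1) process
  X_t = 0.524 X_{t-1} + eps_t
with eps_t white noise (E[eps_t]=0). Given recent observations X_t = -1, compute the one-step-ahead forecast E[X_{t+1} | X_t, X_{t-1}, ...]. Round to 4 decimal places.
E[X_{t+1} \mid \mathcal F_t] = -0.5240

For an AR(p) model X_t = c + sum_i phi_i X_{t-i} + eps_t, the
one-step-ahead conditional mean is
  E[X_{t+1} | X_t, ...] = c + sum_i phi_i X_{t+1-i}.
Substitute known values:
  E[X_{t+1} | ...] = (0.524) * (-1)
                   = -0.5240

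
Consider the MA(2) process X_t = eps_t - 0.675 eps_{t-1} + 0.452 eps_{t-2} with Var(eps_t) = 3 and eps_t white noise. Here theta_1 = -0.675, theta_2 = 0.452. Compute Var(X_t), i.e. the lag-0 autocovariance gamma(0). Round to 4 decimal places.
\gamma(0) = 4.9798

For an MA(q) process X_t = eps_t + sum_i theta_i eps_{t-i} with
Var(eps_t) = sigma^2, the variance is
  gamma(0) = sigma^2 * (1 + sum_i theta_i^2).
  sum_i theta_i^2 = (-0.675)^2 + (0.452)^2 = 0.455625 + 0.204304 = 0.659929.
  gamma(0) = 3 * (1 + 0.659929) = 3 * 1.659929 = 4.979787, which rounds to 4.9798.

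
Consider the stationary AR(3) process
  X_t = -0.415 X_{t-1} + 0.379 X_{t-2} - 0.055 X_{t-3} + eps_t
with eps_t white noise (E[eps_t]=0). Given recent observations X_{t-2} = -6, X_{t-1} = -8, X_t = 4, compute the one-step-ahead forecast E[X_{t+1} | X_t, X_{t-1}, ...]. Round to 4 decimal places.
E[X_{t+1} \mid \mathcal F_t] = -4.3620

For an AR(p) model X_t = c + sum_i phi_i X_{t-i} + eps_t, the
one-step-ahead conditional mean is
  E[X_{t+1} | X_t, ...] = c + sum_i phi_i X_{t+1-i}.
Substitute known values:
  E[X_{t+1} | ...] = (-0.415) * (4) + (0.379) * (-8) + (-0.055) * (-6)
                   = -4.3620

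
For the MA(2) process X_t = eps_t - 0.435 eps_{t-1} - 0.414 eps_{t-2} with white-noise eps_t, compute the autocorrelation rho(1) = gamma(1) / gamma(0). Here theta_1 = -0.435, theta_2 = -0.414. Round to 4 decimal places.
\rho(1) = -0.1873

For an MA(q) process with theta_0 = 1, the autocovariance is
  gamma(k) = sigma^2 * sum_{i=0..q-k} theta_i * theta_{i+k},
and rho(k) = gamma(k) / gamma(0). Sigma^2 cancels.
  numerator   = (1)*(-0.435) + (-0.435)*(-0.414) = -0.25491.
  denominator = (1)^2 + (-0.435)^2 + (-0.414)^2 = 1.360621.
  rho(1) = -0.25491 / 1.360621 = -0.1873.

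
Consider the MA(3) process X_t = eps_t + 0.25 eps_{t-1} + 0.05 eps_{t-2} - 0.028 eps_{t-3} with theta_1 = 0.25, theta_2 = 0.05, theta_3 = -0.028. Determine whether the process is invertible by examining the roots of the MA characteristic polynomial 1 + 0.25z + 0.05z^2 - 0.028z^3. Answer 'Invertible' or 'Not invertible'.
\text{Invertible}

The MA(q) characteristic polynomial is P(z) = 1 + 0.25z + 0.05z^2 - 0.028z^3.
Invertibility requires all roots to lie outside the unit circle, i.e. |z| > 1 for every root.
Degree 3: look for a simple real root z0 first, then factor out (1 - z/z0) and solve the remaining quadratic.
Testing z0 = 5: P(5) = 1 + (0.25)(5) + (0.05)(5)^2 + (-0.028)(5)^3
  = 1 + (1.25) + (1.25) + (-3.5) = 0.  So z_0 = 5 is a root, |z_0| = 5.
Divide out the factor (1 - 0.2 z) = (1 - z/z0) (since 1/z0 = 0.2):
  P(z) = (1 - 0.2 z)(1 + (0.45) z + (0.14) z^2)
  [check: z-coef 0.45 - (0.2) = 0.25; z^2-coef 0.14 - (0.2)(0.45) = 0.05; z^3-coef -(0.2)(0.14) = -0.028.]
Remaining roots from the quadratic factor 1 + (0.45) z + (0.14) z^2:
  Set 1 + (0.45) z + (0.14) z^2 = 0, i.e. a z^2 + b z + c = 0 with a = 0.14, b = 0.45, c = 1.
  Discriminant D = b^2 - 4ac = (0.45)^2 - 4*(0.14)*1 = 0.2025 - (0.56) = -0.3575.
  D < 0, so the roots are the complex-conjugate pair z = (-b +/- i sqrt(-D)) / (2a) = -1.6071 +/- 2.1354i.
  For a conjugate pair |z|^2 = z * conj(z) = (product of roots) = c/a = 1/(0.14) = 7.142857, so |z| = sqrt(7.142857) = 2.6726 for both roots.
Moduli of all roots: 5.0000, 2.6726, 2.6726.
All moduli strictly greater than 1? Yes.
Verdict: Invertible.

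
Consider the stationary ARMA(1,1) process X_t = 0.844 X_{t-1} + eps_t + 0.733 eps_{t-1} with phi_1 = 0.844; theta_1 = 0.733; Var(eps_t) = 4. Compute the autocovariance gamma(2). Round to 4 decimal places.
\gamma(2) = 29.9573

Multiply the model equation by X_{t-k} and take expectations. With theta_0 = psi_0 = 1 and psi_j the MA(infinity) weights, this gives
  gamma(k) - sum_i phi_i gamma(k-i) = c_k,
  c_k = sigma^2 * sum_{j=k..q} theta_j psi_{j-k}   (c_k = 0 for k > q),
using gamma(-m) = gamma(m).
psi-weights needed (psi_j = theta_j + sum_i phi_i psi_{j-i}):
  psi_1 = theta_1 + phi_1 = 0.733 + (0.844) = 1.577
Right-hand sides:
  c_0 = sigma^2 (1 + theta_1 psi_1) = 4 * (1 + (0.733)(1.577)) = 4 * 2.155941 = 8.623764
  c_1 = sigma^2 theta_1 = 4 * (0.733) = 2.932
  c_2 = 0
Equations for k = 0 and k = 1 (AR order 1):
  gamma(0) = phi_1 gamma(1) + c_0
  gamma(1) = phi_1 gamma(0) + c_1
Substituting the second into the first: gamma(0) (1 - phi_1^2) = c_0 + phi_1 c_1, so
  gamma(0) = (c_0 + phi_1 c_1) / (1 - phi_1^2) = (8.623764 + (0.844)(2.932)) / (1 - (0.844)^2) = 11.098372 / 0.287664 = 38.581025.
  gamma(1) = phi_1 gamma(0) + c_1 = (0.844)(38.581025) + (2.932) = 35.494385.
For k = 2 (> q): gamma(2) = phi_1 gamma(1) = (0.844)(35.494385) = 29.957261.
Therefore gamma(2) = 29.9573 (to 4 decimal places).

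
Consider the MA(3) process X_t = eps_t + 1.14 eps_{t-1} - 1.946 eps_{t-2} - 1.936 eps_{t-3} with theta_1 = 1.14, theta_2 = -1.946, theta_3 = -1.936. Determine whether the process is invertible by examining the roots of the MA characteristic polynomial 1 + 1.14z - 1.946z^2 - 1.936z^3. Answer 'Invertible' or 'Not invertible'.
\text{Not invertible}

The MA(q) characteristic polynomial is P(z) = 1 + 1.14z - 1.946z^2 - 1.936z^3.
Invertibility requires all roots to lie outside the unit circle, i.e. |z| > 1 for every root.
Degree 3: look for a simple real root z0 first, then factor out (1 - z/z0) and solve the remaining quadratic.
Testing z0 = -0.625: P(-0.625) = 1 + (1.14)(-0.625) + (-1.946)(-0.625)^2 + (-1.936)(-0.625)^3
  = 1 + (-0.7125) + (-0.760156) + (0.472656) = 0.  So z_0 = -0.625 is a root, |z_0| = 0.625.
Divide out the factor (1 + 1.6 z) = (1 - z/z0) (since 1/z0 = -1.6):
  P(z) = (1 + 1.6 z)(1 + (-0.46) z + (-1.21) z^2)
  [check: z-coef -0.46 - (-1.6) = 1.14; z^2-coef -1.21 - (-1.6)(-0.46) = -1.946; z^3-coef -(-1.6)(-1.21) = -1.936.]
Remaining roots from the quadratic factor 1 + (-0.46) z + (-1.21) z^2:
  Set 1 + (-0.46) z + (-1.21) z^2 = 0, i.e. a z^2 + b z + c = 0 with a = -1.21, b = -0.46, c = 1.
  Discriminant D = b^2 - 4ac = (-0.46)^2 - 4*(-1.21)*1 = 0.2116 - (-4.84) = 5.0516.
  D >= 0, so the roots are real: z = (-b +/- sqrt(D)) / (2a) = (0.46 +/- 2.247576) / (-2.42).
    z_1 = (0.46 + 2.247576) / (-2.42) = -1.1188,   |z_1| = 1.1188.
    z_2 = (0.46 - 2.247576) / (-2.42) = 0.7387,   |z_2| = 0.7387.
Moduli of all roots: 0.6250, 1.1188, 0.7387.
All moduli strictly greater than 1? No.
Verdict: Not invertible.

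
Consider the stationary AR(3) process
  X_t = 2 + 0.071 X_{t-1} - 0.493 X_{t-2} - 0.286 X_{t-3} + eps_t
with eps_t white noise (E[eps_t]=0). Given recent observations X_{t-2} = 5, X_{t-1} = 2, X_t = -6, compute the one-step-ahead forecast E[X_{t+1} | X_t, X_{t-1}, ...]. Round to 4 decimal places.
E[X_{t+1} \mid \mathcal F_t] = -0.8420

For an AR(p) model X_t = c + sum_i phi_i X_{t-i} + eps_t, the
one-step-ahead conditional mean is
  E[X_{t+1} | X_t, ...] = c + sum_i phi_i X_{t+1-i}.
Substitute known values:
  E[X_{t+1} | ...] = 2 + (0.071) * (-6) + (-0.493) * (2) + (-0.286) * (5)
                   = -0.8420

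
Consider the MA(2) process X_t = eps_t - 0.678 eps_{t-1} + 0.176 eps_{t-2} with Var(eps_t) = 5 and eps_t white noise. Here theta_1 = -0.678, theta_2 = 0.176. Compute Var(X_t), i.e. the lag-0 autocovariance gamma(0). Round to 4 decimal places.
\gamma(0) = 7.4533

For an MA(q) process X_t = eps_t + sum_i theta_i eps_{t-i} with
Var(eps_t) = sigma^2, the variance is
  gamma(0) = sigma^2 * (1 + sum_i theta_i^2).
  sum_i theta_i^2 = (-0.678)^2 + (0.176)^2 = 0.459684 + 0.030976 = 0.49066.
  gamma(0) = 5 * (1 + 0.49066) = 5 * 1.49066 = 7.4533.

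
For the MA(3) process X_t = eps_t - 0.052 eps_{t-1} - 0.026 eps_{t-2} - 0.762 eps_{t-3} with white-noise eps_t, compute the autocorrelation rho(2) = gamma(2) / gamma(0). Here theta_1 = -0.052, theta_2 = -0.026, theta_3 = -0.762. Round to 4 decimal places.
\rho(2) = 0.0086

For an MA(q) process with theta_0 = 1, the autocovariance is
  gamma(k) = sigma^2 * sum_{i=0..q-k} theta_i * theta_{i+k},
and rho(k) = gamma(k) / gamma(0). Sigma^2 cancels.
  numerator   = (1)*(-0.026) + (-0.052)*(-0.762) = 0.013624.
  denominator = (1)^2 + (-0.052)^2 + (-0.026)^2 + (-0.762)^2 = 1.584024.
  rho(2) = 0.013624 / 1.584024 = 0.0086.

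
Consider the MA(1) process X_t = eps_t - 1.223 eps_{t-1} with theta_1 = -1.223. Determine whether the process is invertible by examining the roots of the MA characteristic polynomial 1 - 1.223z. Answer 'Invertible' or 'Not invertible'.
\text{Not invertible}

The MA(q) characteristic polynomial is P(z) = 1 - 1.223z.
Invertibility requires all roots to lie outside the unit circle, i.e. |z| > 1 for every root.
This is linear in z: 1 + (-1.223) z = 0  =>  z = -1/(-1.223) = 0.817661,  |z| = 0.817661.
Moduli of all roots: 0.8177.
All moduli strictly greater than 1? No.
Verdict: Not invertible.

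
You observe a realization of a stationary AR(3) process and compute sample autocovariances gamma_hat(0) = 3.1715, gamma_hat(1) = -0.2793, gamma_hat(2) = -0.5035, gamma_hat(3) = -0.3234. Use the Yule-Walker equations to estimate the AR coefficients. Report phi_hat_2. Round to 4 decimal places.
\hat\phi_{2} = -0.1820

The Yule-Walker equations for an AR(p) process read, in matrix form,
  Gamma_p phi = r_p,   with   (Gamma_p)_{ij} = gamma(|i - j|),
                       (r_p)_i = gamma(i),   i,j = 1..p.
Substitute the sample gammas (Toeplitz matrix and right-hand side of size 3):
  Gamma_p = [[3.1715, -0.2793, -0.5035], [-0.2793, 3.1715, -0.2793], [-0.5035, -0.2793, 3.1715]]
  r_p     = [-0.2793, -0.5035, -0.3234]
Written out (R1..R3):
  (R1) 3.1715 phi_1 - 0.2793 phi_2 - 0.5035 phi_3 = -0.2793
  (R2) -0.2793 phi_1 + 3.1715 phi_2 - 0.2793 phi_3 = -0.5035
  (R3) -0.5035 phi_1 - 0.2793 phi_2 + 3.1715 phi_3 = -0.3234
Gaussian elimination:
  R2 <- R2 - (-0.2793/3.1715) R1 = R2 - (-0.088066) R1:  3.146903 phi_2 - 0.323641 phi_3 = -0.528097
  R3 <- R3 - (-0.5035/3.1715) R1 = R3 - (-0.158758) R1:  -0.323641 phi_2 + 3.091566 phi_3 = -0.367741
  R3 <- R3 - (-0.323641/3.146903) R2 = R3 - (-0.102844) R2:  3.058281 phi_3 = -0.422053
Back-substitution:
  phi_hat_3 = -0.422053 / 3.058281 = -0.138003
  phi_hat_2 = (-0.528097 - (-0.323641)(-0.138003)) / 3.146903 = -0.182008
  phi_hat_1 = (-0.2793 - (-0.2793)(-0.182008) - (-0.5035)(-0.138003)) / 3.1715 = -0.126003
So phi_hat = [-0.1260, -0.1820, -0.1380].
Therefore phi_hat_2 = -0.1820.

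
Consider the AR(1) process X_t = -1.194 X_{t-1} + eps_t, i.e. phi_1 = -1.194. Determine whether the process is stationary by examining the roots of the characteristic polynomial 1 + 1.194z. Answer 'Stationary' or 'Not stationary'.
\text{Not stationary}

The AR(p) characteristic polynomial is P(z) = 1 + 1.194z.
Stationarity requires all roots to lie outside the unit circle, i.e. |z| > 1 for every root.
This is linear in z: 1 + (1.194) z = 0  =>  z = -1/(1.194) = -0.837521,  |z| = 0.837521.
Moduli of all roots: 0.8375.
All moduli strictly greater than 1? No.
Verdict: Not stationary.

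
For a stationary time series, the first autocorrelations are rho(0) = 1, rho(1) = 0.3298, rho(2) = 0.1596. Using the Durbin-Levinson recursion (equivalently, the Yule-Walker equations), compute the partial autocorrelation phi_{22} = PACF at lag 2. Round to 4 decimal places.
\phi_{22} = 0.0570

The PACF at lag k is phi_{kk}, the last component of the solution
to the Yule-Walker system G_k phi = r_k where
  (G_k)_{ij} = rho(|i - j|), (r_k)_i = rho(i), i,j = 1..k.
Equivalently, Durbin-Levinson gives phi_{kk} iteratively:
  phi_{11} = rho(1)
  phi_{kk} = [rho(k) - sum_{j=1..k-1} phi_{k-1,j} rho(k-j)]
            / [1 - sum_{j=1..k-1} phi_{k-1,j} rho(j)],
  phi_{k,j} = phi_{k-1,j} - phi_{kk} phi_{k-1,k-j},  j = 1..k-1.
Step k = 1:
  phi_11 = rho(1) = 0.3298.
Step k = 2:
  phi_22 = [rho(2) - phi_11 rho(1)] / [1 - phi_11 rho(1)] = [0.1596 - (0.3298)(0.3298)] / [1 - (0.3298)(0.3298)]
         = 0.05083196 / 0.89123196 = 0.057.
Therefore phi_{22} = 0.0570.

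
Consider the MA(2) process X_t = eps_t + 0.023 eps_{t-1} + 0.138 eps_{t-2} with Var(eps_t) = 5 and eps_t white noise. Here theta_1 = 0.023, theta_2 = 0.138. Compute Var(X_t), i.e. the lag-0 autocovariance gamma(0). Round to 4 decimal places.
\gamma(0) = 5.0979

For an MA(q) process X_t = eps_t + sum_i theta_i eps_{t-i} with
Var(eps_t) = sigma^2, the variance is
  gamma(0) = sigma^2 * (1 + sum_i theta_i^2).
  sum_i theta_i^2 = (0.023)^2 + (0.138)^2 = 0.000529 + 0.019044 = 0.019573.
  gamma(0) = 5 * (1 + 0.019573) = 5 * 1.019573 = 5.097865, which rounds to 5.0979.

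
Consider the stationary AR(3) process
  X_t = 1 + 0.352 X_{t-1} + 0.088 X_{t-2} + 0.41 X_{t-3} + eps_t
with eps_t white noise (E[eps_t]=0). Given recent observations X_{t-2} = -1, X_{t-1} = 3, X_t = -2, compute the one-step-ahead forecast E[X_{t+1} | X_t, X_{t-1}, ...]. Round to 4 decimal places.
E[X_{t+1} \mid \mathcal F_t] = 0.1500

For an AR(p) model X_t = c + sum_i phi_i X_{t-i} + eps_t, the
one-step-ahead conditional mean is
  E[X_{t+1} | X_t, ...] = c + sum_i phi_i X_{t+1-i}.
Substitute known values:
  E[X_{t+1} | ...] = 1 + (0.352) * (-2) + (0.088) * (3) + (0.41) * (-1)
                   = 0.1500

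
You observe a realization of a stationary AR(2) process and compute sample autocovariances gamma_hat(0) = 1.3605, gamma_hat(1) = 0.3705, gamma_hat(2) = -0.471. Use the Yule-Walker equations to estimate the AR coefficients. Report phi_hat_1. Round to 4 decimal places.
\hat\phi_{1} = 0.3960

The Yule-Walker equations for an AR(p) process read, in matrix form,
  Gamma_p phi = r_p,   with   (Gamma_p)_{ij} = gamma(|i - j|),
                       (r_p)_i = gamma(i),   i,j = 1..p.
Substitute the sample gammas (Toeplitz matrix and right-hand side of size 2):
  Gamma_p = [[1.3605, 0.3705], [0.3705, 1.3605]]
  r_p     = [0.3705, -0.471]
Written out:
  1.3605 phi_1 + 0.3705 phi_2 = 0.3705
  0.3705 phi_1 + 1.3605 phi_2 = -0.471
Solve by Cramer's rule:
  det = gamma(0)^2 - gamma(1)^2 = (1.3605)^2 - (0.3705)^2 = 1.85096025 - 0.13727025 = 1.71369
  phi_hat_1 = [gamma(1) gamma(0) - gamma(1) gamma(2)] / det = [(0.3705)(1.3605) - (0.3705)(-0.471)] / 1.71369 = 0.67857075 / 1.71369 = 0.396
  phi_hat_2 = [gamma(0) gamma(2) - gamma(1)^2] / det = [(1.3605)(-0.471) - (0.3705)^2] / 1.71369 = -0.77806575 / 1.71369 = -0.454
So phi_hat = [0.3960, -0.4540].
Therefore phi_hat_1 = 0.3960.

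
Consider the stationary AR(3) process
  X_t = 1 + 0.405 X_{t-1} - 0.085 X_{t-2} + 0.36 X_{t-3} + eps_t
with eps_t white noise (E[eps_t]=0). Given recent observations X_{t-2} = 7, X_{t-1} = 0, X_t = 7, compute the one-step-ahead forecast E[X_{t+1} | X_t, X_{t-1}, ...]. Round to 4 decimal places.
E[X_{t+1} \mid \mathcal F_t] = 6.3550

For an AR(p) model X_t = c + sum_i phi_i X_{t-i} + eps_t, the
one-step-ahead conditional mean is
  E[X_{t+1} | X_t, ...] = c + sum_i phi_i X_{t+1-i}.
Substitute known values:
  E[X_{t+1} | ...] = 1 + (0.405) * (7) + (-0.085) * (0) + (0.36) * (7)
                   = 6.3550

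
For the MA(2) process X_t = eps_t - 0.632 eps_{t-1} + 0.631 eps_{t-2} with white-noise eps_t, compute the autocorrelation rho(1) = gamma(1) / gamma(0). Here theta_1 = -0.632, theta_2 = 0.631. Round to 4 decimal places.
\rho(1) = -0.5734

For an MA(q) process with theta_0 = 1, the autocovariance is
  gamma(k) = sigma^2 * sum_{i=0..q-k} theta_i * theta_{i+k},
and rho(k) = gamma(k) / gamma(0). Sigma^2 cancels.
  numerator   = (1)*(-0.632) + (-0.632)*(0.631) = -1.030792.
  denominator = (1)^2 + (-0.632)^2 + (0.631)^2 = 1.797585.
  rho(1) = -1.030792 / 1.797585 = -0.5734.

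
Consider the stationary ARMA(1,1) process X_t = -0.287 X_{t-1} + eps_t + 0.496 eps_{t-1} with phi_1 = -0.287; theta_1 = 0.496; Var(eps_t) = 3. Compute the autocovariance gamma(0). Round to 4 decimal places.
\gamma(0) = 3.1428

Multiply the model equation by X_{t-k} and take expectations. With theta_0 = psi_0 = 1 and psi_j the MA(infinity) weights, this gives
  gamma(k) - sum_i phi_i gamma(k-i) = c_k,
  c_k = sigma^2 * sum_{j=k..q} theta_j psi_{j-k}   (c_k = 0 for k > q),
using gamma(-m) = gamma(m).
psi-weights needed (psi_j = theta_j + sum_i phi_i psi_{j-i}):
  psi_1 = theta_1 + phi_1 = 0.496 + (-0.287) = 0.209
Right-hand sides:
  c_0 = sigma^2 (1 + theta_1 psi_1) = 3 * (1 + (0.496)(0.209)) = 3 * 1.103664 = 3.310992
  c_1 = sigma^2 theta_1 = 3 * (0.496) = 1.488
  c_2 = 0
Equations for k = 0 and k = 1 (AR order 1):
  gamma(0) = phi_1 gamma(1) + c_0
  gamma(1) = phi_1 gamma(0) + c_1
Substituting the second into the first: gamma(0) (1 - phi_1^2) = c_0 + phi_1 c_1, so
  gamma(0) = (c_0 + phi_1 c_1) / (1 - phi_1^2) = (3.310992 + (-0.287)(1.488)) / (1 - (-0.287)^2) = 2.883936 / 0.917631 = 3.142806.
Therefore gamma(0) = 3.1428 (to 4 decimal places).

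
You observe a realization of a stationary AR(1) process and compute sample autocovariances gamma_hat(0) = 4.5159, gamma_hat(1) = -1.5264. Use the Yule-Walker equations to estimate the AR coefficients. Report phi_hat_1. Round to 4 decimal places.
\hat\phi_{1} = -0.3380

The Yule-Walker equations for an AR(p) process read, in matrix form,
  Gamma_p phi = r_p,   with   (Gamma_p)_{ij} = gamma(|i - j|),
                       (r_p)_i = gamma(i),   i,j = 1..p.
Substitute the sample gammas (Toeplitz matrix and right-hand side of size 1):
  Gamma_p = [[4.5159]]
  r_p     = [-1.5264]
With p = 1 this is the single equation gamma(0) phi_1 = gamma(1):
  phi_hat_1 = gamma(1) / gamma(0) = -1.5264 / 4.5159 = -0.3380.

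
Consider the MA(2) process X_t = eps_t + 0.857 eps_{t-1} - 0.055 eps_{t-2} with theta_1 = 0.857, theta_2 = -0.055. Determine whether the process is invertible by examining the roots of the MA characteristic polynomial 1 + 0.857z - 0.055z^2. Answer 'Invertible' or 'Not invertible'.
\text{Invertible}

The MA(q) characteristic polynomial is P(z) = 1 + 0.857z - 0.055z^2.
Invertibility requires all roots to lie outside the unit circle, i.e. |z| > 1 for every root.
Set 1 + (0.857) z + (-0.055) z^2 = 0, i.e. a z^2 + b z + c = 0 with a = -0.055, b = 0.857, c = 1.
Discriminant D = b^2 - 4ac = (0.857)^2 - 4*(-0.055)*1 = 0.734449 - (-0.22) = 0.954449.
D >= 0, so the roots are real: z = (-b +/- sqrt(D)) / (2a) = (-0.857 +/- 0.976959) / (-0.11).
  z_1 = (-0.857 + 0.976959) / (-0.11) = -1.0905,   |z_1| = 1.0905.
  z_2 = (-0.857 - 0.976959) / (-0.11) = 16.6724,   |z_2| = 16.6724.
Moduli of all roots: 1.0905, 16.6724.
All moduli strictly greater than 1? Yes.
Verdict: Invertible.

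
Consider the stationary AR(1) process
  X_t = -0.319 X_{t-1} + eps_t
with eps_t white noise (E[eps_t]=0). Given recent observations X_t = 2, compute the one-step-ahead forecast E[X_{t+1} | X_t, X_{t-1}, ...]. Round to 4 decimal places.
E[X_{t+1} \mid \mathcal F_t] = -0.6380

For an AR(p) model X_t = c + sum_i phi_i X_{t-i} + eps_t, the
one-step-ahead conditional mean is
  E[X_{t+1} | X_t, ...] = c + sum_i phi_i X_{t+1-i}.
Substitute known values:
  E[X_{t+1} | ...] = (-0.319) * (2)
                   = -0.6380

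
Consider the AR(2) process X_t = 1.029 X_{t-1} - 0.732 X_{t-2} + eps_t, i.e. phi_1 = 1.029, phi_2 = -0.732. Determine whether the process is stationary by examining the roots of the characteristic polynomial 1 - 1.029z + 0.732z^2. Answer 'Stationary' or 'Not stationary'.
\text{Stationary}

The AR(p) characteristic polynomial is P(z) = 1 - 1.029z + 0.732z^2.
Stationarity requires all roots to lie outside the unit circle, i.e. |z| > 1 for every root.
Set 1 + (-1.029) z + (0.732) z^2 = 0, i.e. a z^2 + b z + c = 0 with a = 0.732, b = -1.029, c = 1.
Discriminant D = b^2 - 4ac = (-1.029)^2 - 4*(0.732)*1 = 1.058841 - (2.928) = -1.869159.
D < 0, so the roots are the complex-conjugate pair z = (-b +/- i sqrt(-D)) / (2a) = 0.7029 +/- 0.9339i.
For a conjugate pair |z|^2 = z * conj(z) = (product of roots) = c/a = 1/(0.732) = 1.36612, so |z| = sqrt(1.36612) = 1.1688 for both roots.
Moduli of all roots: 1.1688, 1.1688.
All moduli strictly greater than 1? Yes.
Verdict: Stationary.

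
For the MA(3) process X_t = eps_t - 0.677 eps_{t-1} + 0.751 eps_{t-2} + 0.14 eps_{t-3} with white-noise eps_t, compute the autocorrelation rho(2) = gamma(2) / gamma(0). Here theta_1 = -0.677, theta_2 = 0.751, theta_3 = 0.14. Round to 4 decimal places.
\rho(2) = 0.3214

For an MA(q) process with theta_0 = 1, the autocovariance is
  gamma(k) = sigma^2 * sum_{i=0..q-k} theta_i * theta_{i+k},
and rho(k) = gamma(k) / gamma(0). Sigma^2 cancels.
  numerator   = (1)*(0.751) + (-0.677)*(0.14) = 0.65622.
  denominator = (1)^2 + (-0.677)^2 + (0.751)^2 + (0.14)^2 = 2.04193.
  rho(2) = 0.65622 / 2.04193 = 0.3214.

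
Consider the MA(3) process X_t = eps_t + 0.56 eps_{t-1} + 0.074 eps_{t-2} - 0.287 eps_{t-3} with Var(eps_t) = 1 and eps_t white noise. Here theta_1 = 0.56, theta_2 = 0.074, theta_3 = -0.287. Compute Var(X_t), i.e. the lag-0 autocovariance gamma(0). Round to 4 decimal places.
\gamma(0) = 1.4014

For an MA(q) process X_t = eps_t + sum_i theta_i eps_{t-i} with
Var(eps_t) = sigma^2, the variance is
  gamma(0) = sigma^2 * (1 + sum_i theta_i^2).
  sum_i theta_i^2 = (0.56)^2 + (0.074)^2 + (-0.287)^2 = 0.3136 + 0.005476 + 0.082369 = 0.401445.
  gamma(0) = 1 * (1 + 0.401445) = 1 * 1.401445 = 1.401445, which rounds to 1.4014.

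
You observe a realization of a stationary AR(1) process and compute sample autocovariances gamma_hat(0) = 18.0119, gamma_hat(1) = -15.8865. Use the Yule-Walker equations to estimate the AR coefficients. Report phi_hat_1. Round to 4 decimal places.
\hat\phi_{1} = -0.8820

The Yule-Walker equations for an AR(p) process read, in matrix form,
  Gamma_p phi = r_p,   with   (Gamma_p)_{ij} = gamma(|i - j|),
                       (r_p)_i = gamma(i),   i,j = 1..p.
Substitute the sample gammas (Toeplitz matrix and right-hand side of size 1):
  Gamma_p = [[18.0119]]
  r_p     = [-15.8865]
With p = 1 this is the single equation gamma(0) phi_1 = gamma(1):
  phi_hat_1 = gamma(1) / gamma(0) = -15.8865 / 18.0119 = -0.8820.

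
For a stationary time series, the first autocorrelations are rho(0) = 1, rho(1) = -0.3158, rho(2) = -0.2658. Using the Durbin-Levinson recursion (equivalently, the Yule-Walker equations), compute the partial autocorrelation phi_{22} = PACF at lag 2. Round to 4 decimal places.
\phi_{22} = -0.4060

The PACF at lag k is phi_{kk}, the last component of the solution
to the Yule-Walker system G_k phi = r_k where
  (G_k)_{ij} = rho(|i - j|), (r_k)_i = rho(i), i,j = 1..k.
Equivalently, Durbin-Levinson gives phi_{kk} iteratively:
  phi_{11} = rho(1)
  phi_{kk} = [rho(k) - sum_{j=1..k-1} phi_{k-1,j} rho(k-j)]
            / [1 - sum_{j=1..k-1} phi_{k-1,j} rho(j)],
  phi_{k,j} = phi_{k-1,j} - phi_{kk} phi_{k-1,k-j},  j = 1..k-1.
Step k = 1:
  phi_11 = rho(1) = -0.3158.
Step k = 2:
  phi_22 = [rho(2) - phi_11 rho(1)] / [1 - phi_11 rho(1)] = [-0.2658 - (-0.3158)(-0.3158)] / [1 - (-0.3158)(-0.3158)]
         = -0.36552964 / 0.90027036 = -0.406.
Therefore phi_{22} = -0.4060.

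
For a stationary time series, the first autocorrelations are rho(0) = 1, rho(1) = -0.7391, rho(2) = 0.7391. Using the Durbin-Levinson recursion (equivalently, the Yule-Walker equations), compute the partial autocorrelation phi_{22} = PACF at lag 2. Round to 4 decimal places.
\phi_{22} = 0.4250

The PACF at lag k is phi_{kk}, the last component of the solution
to the Yule-Walker system G_k phi = r_k where
  (G_k)_{ij} = rho(|i - j|), (r_k)_i = rho(i), i,j = 1..k.
Equivalently, Durbin-Levinson gives phi_{kk} iteratively:
  phi_{11} = rho(1)
  phi_{kk} = [rho(k) - sum_{j=1..k-1} phi_{k-1,j} rho(k-j)]
            / [1 - sum_{j=1..k-1} phi_{k-1,j} rho(j)],
  phi_{k,j} = phi_{k-1,j} - phi_{kk} phi_{k-1,k-j},  j = 1..k-1.
Step k = 1:
  phi_11 = rho(1) = -0.7391.
Step k = 2:
  phi_22 = [rho(2) - phi_11 rho(1)] / [1 - phi_11 rho(1)] = [0.7391 - (-0.7391)(-0.7391)] / [1 - (-0.7391)(-0.7391)]
         = 0.19283119 / 0.45373119 = 0.425.
Therefore phi_{22} = 0.4250.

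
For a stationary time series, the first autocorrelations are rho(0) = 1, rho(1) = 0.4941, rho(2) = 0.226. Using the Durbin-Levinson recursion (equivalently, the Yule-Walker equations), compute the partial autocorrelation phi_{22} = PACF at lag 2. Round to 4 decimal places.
\phi_{22} = -0.0240

The PACF at lag k is phi_{kk}, the last component of the solution
to the Yule-Walker system G_k phi = r_k where
  (G_k)_{ij} = rho(|i - j|), (r_k)_i = rho(i), i,j = 1..k.
Equivalently, Durbin-Levinson gives phi_{kk} iteratively:
  phi_{11} = rho(1)
  phi_{kk} = [rho(k) - sum_{j=1..k-1} phi_{k-1,j} rho(k-j)]
            / [1 - sum_{j=1..k-1} phi_{k-1,j} rho(j)],
  phi_{k,j} = phi_{k-1,j} - phi_{kk} phi_{k-1,k-j},  j = 1..k-1.
Step k = 1:
  phi_11 = rho(1) = 0.4941.
Step k = 2:
  phi_22 = [rho(2) - phi_11 rho(1)] / [1 - phi_11 rho(1)] = [0.226 - (0.4941)(0.4941)] / [1 - (0.4941)(0.4941)]
         = -0.01813481 / 0.75586519 = -0.024.
Therefore phi_{22} = -0.0240.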